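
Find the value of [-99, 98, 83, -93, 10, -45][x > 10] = [98, 83]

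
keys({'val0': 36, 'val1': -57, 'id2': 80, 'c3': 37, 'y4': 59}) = ['val0', 'val1', 'id2', 'c3', 'y4']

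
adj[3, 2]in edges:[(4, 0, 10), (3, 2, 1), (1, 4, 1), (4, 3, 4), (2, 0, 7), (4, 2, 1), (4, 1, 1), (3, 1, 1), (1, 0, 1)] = 1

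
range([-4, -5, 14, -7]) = 21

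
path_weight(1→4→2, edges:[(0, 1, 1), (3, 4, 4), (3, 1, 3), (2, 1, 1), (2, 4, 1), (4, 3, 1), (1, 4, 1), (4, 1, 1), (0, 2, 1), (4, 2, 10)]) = 11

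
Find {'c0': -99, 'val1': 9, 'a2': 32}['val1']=9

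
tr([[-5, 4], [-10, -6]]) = -11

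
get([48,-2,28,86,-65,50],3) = 86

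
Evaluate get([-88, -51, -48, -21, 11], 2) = -48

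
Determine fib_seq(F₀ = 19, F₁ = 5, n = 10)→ [19, 5, 24, 29, 53, 82, 135, 217, 352, 569]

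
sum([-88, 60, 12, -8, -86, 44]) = (-88) + 60 + 12 + (-8) + (-86) + 44
= -66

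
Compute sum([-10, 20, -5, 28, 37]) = 70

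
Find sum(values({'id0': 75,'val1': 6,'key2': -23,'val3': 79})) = 75 + 6 + (-23) + 79
= 137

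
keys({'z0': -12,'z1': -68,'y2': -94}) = ['z0', 'z1', 'y2']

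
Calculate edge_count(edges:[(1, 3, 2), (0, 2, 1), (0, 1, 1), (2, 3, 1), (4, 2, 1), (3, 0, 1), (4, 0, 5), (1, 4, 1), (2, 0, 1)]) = 9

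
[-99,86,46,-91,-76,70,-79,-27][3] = -91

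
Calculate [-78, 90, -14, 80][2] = -14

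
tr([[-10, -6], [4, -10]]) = -20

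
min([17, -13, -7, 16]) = -13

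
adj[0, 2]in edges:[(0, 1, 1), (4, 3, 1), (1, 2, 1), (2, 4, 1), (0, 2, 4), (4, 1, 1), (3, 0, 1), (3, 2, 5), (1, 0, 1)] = 4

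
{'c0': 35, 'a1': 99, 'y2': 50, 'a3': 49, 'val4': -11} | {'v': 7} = {'c0': 35, 'a1': 99, 'y2': 50, 'a3': 49, 'val4': -11, 'v': 7}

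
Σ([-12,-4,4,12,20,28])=48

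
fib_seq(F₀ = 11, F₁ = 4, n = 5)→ [11, 4, 15, 19, 34]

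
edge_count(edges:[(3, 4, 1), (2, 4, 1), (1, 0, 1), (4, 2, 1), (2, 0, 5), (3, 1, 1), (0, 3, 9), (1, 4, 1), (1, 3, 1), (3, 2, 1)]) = 10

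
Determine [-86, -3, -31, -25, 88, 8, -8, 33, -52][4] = 88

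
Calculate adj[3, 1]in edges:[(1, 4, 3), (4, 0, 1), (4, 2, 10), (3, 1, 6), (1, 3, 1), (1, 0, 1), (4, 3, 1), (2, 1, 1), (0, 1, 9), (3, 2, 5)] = 6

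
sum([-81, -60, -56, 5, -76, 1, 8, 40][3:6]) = slice → [5, -76, 1]
5 + (-76) + 1
= -70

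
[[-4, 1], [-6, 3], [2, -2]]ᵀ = [[-4, -6, 2], [1, 3, -2]]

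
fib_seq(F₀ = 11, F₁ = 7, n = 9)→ F_2 = F_1 + F_0 = 18
F_3 = F_2 + F_1 = 25
F_4 = F_3 + F_2 = 43
...
= [11, 7, 18, 25, 43, 68, 111, 179, 290]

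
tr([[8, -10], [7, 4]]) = diagonal: 8 + 4
= 12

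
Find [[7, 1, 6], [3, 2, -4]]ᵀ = [[7, 3], [1, 2], [6, -4]]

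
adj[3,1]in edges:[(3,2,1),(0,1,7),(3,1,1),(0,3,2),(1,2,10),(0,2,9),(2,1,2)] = 1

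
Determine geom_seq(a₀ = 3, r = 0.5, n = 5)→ [3.0, 1.5, 0.75, 0.375, 0.1875]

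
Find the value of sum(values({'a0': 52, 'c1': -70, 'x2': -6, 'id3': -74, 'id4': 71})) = -27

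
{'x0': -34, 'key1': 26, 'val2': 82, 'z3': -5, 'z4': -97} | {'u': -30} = {'x0': -34, 'key1': 26, 'val2': 82, 'z3': -5, 'z4': -97, 'u': -30}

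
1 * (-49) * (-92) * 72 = 324576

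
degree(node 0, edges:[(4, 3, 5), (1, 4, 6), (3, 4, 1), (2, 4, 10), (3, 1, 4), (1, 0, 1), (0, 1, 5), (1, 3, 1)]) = incident: (1,0), (0,1)
= 2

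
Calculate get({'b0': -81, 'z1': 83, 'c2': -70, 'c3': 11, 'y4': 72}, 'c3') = 11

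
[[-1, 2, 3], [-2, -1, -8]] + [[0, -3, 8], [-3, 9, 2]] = [[-1, -1, 11], [-5, 8, -6]]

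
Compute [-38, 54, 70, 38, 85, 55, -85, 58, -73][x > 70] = keep x where x > 70: -38✗, 54✗, 70✗, 38✗, 85✓, 55✗, -85✗, 58✗, -73✗
= [85]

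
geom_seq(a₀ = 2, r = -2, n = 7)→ [2, -4, 8, -16, 32, -64, 128]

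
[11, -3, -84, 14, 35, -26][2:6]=[-84, 14, 35, -26]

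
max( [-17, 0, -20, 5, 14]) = 14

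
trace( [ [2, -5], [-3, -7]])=-5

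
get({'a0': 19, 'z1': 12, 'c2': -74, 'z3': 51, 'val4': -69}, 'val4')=-69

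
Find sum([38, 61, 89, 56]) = 244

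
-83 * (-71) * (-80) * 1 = -471440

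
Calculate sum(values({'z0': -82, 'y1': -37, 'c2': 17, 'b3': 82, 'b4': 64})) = (-82) + (-37) + 17 + 82 + 64
= 44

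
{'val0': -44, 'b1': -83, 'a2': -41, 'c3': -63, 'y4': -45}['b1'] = -83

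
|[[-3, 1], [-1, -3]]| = (-3)*(-3) - (1)*(-1)
= 10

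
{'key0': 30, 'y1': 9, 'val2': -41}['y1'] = 9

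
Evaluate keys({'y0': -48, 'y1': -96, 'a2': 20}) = ['y0', 'y1', 'a2']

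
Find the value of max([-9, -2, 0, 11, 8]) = 11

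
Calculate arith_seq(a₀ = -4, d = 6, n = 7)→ [-4, 2, 8, 14, 20, 26, 32]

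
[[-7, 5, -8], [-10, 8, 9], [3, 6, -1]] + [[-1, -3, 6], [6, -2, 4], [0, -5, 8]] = [[-8, 2, -2], [-4, 6, 13], [3, 1, 7]]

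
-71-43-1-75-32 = -222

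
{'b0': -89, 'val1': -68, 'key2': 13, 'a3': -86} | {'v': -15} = {'b0': -89, 'val1': -68, 'key2': 13, 'a3': -86, 'v': -15}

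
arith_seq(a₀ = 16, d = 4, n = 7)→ a_0 = 16 + 0*4 = 16
a_1 = 16 + 1*4 = 20
a_2 = 16 + 2*4 = 24
...
= [16, 20, 24, 28, 32, 36, 40]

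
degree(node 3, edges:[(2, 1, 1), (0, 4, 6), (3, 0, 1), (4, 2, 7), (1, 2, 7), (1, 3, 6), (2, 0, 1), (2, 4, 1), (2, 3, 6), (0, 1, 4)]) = 3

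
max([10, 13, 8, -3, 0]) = 13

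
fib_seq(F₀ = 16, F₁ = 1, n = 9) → F_2 = F_1 + F_0 = 17
F_3 = F_2 + F_1 = 18
F_4 = F_3 + F_2 = 35
...
= [16, 1, 17, 18, 35, 53, 88, 141, 229]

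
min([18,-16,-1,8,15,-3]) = -16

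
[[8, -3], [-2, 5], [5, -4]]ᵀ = [[8, -2, 5], [-3, 5, -4]]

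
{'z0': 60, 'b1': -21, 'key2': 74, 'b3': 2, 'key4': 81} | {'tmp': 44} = {'z0': 60, 'b1': -21, 'key2': 74, 'b3': 2, 'key4': 81, 'tmp': 44}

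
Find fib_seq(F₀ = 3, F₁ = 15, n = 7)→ [3, 15, 18, 33, 51, 84, 135]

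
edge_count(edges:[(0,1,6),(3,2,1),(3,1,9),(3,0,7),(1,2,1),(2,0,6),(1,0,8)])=7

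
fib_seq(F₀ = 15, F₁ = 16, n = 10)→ [15, 16, 31, 47, 78, 125, 203, 328, 531, 859]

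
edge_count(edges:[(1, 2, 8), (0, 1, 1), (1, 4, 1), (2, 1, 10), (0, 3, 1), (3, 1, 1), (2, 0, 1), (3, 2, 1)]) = 8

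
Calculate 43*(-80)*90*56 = -17337600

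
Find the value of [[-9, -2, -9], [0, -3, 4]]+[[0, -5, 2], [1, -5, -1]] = [[-9, -7, -7], [1, -8, 3]]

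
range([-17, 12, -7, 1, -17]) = 29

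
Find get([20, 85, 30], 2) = 30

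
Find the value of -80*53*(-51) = 216240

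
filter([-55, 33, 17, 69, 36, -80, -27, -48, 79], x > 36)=[69, 79]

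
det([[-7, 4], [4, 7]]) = (-7)*(7) - (4)*(4)
= -65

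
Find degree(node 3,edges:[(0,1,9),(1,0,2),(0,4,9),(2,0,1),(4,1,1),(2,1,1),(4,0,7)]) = 0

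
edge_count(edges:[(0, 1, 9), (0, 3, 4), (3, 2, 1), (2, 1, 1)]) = 4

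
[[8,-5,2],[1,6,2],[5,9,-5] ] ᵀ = [[8, 1, 5], [-5, 6, 9], [2, 2, -5]]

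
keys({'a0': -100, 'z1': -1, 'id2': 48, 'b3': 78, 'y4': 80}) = ['a0', 'z1', 'id2', 'b3', 'y4']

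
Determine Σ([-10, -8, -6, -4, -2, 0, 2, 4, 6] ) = -18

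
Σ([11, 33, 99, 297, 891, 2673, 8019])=12023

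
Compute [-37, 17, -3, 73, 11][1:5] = [17, -3, 73, 11]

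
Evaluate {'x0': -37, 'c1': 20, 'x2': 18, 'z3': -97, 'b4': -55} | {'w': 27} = {'x0': -37, 'c1': 20, 'x2': 18, 'z3': -97, 'b4': -55, 'w': 27}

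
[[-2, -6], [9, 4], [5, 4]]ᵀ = [[-2, 9, 5], [-6, 4, 4]]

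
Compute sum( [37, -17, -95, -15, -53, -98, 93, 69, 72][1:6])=slice → [-17, -95, -15, -53, -98]
(-17) + (-95) + (-15) + (-53) + (-98)
= -278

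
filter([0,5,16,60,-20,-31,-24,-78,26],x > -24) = keep x where x > -24: 0✓, 5✓, 16✓, 60✓, -20✓, -31✗, -24✗, -78✗, 26✓
= [0, 5, 16, 60, -20, 26]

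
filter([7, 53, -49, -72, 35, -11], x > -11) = keep x where x > -11: 7✓, 53✓, -49✗, -72✗, 35✓, -11✗
= [7, 53, 35]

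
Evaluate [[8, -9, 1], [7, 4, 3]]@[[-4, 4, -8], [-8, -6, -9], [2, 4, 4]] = C[0][0] = (8)*(-4) + (-9)*(-8) + (1)*(2) = 42
C[0][1] = (8)*(4) + (-9)*(-6) + (1)*(4) = 90
C[0][2] = (8)*(-8) + (-9)*(-9) + (1)*(4) = 21
C[1][0] = (7)*(-4) + (4)*(-8) + (3)*(2) = -54
C[1][1] = (7)*(4) + (4)*(-6) + (3)*(4) = 16
C[1][2] = (7)*(-8) + (4)*(-9) + (3)*(4) = -80
= [[42, 90, 21], [-54, 16, -80]]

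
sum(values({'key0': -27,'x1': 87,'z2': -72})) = -12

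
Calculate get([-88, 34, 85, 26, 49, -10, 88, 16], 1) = 34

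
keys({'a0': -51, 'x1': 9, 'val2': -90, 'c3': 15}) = ['a0', 'x1', 'val2', 'c3']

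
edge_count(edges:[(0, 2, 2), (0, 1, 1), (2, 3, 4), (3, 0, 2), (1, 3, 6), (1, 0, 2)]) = 6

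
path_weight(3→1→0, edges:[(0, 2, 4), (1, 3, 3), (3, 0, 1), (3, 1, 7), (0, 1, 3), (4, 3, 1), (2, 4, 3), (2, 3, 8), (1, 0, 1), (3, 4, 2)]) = w(3→1)=7 + w(1→0)=1
= 8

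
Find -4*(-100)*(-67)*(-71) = 1902800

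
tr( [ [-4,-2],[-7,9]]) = diagonal: (-4) + 9
= 5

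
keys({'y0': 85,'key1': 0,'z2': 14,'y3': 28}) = ['y0', 'key1', 'z2', 'y3']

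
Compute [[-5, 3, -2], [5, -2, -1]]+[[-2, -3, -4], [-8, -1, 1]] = [[-7, 0, -6], [-3, -3, 0]]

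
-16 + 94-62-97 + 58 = -23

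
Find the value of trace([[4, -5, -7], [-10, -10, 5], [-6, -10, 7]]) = diagonal: 4 + (-10) + 7
= 1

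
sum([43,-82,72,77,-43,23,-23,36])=103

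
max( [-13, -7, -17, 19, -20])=19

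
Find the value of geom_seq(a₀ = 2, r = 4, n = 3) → a_0 = 2*4^0 = 2
a_1 = 2*4^1 = 8
a_2 = 2*4^2 = 32
= [2, 8, 32]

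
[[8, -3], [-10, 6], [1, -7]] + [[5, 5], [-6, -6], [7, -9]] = [[13, 2], [-16, 0], [8, -16]]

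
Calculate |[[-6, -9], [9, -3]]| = 99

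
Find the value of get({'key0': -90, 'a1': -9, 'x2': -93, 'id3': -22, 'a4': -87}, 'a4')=-87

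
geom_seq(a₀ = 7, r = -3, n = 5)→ [7, -21, 63, -189, 567]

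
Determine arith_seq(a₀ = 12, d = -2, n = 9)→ [12, 10, 8, 6, 4, 2, 0, -2, -4]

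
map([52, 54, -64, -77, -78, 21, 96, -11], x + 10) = [62, 64, -54, -67, -68, 31, 106, -1]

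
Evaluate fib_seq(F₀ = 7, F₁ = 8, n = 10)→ [7, 8, 15, 23, 38, 61, 99, 160, 259, 419]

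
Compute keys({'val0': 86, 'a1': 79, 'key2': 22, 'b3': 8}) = ['val0', 'a1', 'key2', 'b3']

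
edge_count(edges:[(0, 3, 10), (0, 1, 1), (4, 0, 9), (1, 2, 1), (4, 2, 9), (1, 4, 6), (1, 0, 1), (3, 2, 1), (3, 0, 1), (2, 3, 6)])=10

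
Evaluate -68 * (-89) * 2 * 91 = 1101464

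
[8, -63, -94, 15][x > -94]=[8, -63, 15]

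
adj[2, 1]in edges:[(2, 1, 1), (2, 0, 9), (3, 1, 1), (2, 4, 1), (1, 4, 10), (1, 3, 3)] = 1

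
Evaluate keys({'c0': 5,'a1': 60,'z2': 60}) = ['c0', 'a1', 'z2']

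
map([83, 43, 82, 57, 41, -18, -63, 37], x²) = [6889, 1849, 6724, 3249, 1681, 324, 3969, 1369]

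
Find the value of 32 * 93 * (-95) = -282720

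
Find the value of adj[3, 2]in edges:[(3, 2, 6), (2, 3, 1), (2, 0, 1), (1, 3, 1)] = 6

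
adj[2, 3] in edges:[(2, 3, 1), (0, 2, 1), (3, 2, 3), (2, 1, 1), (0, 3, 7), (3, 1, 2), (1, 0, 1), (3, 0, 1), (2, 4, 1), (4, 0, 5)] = 1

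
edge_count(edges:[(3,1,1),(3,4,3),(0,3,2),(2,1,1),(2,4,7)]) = 5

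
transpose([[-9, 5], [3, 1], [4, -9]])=[[-9, 3, 4], [5, 1, -9]]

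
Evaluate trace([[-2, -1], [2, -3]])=diagonal: (-2) + (-3)
= -5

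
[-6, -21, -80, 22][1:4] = [-21, -80, 22]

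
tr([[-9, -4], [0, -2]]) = diagonal: (-9) + (-2)
= -11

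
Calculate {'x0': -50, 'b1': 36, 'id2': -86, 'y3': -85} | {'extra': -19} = {'x0': -50, 'b1': 36, 'id2': -86, 'y3': -85, 'extra': -19}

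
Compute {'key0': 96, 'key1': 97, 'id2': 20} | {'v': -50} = {'key0': 96, 'key1': 97, 'id2': 20, 'v': -50}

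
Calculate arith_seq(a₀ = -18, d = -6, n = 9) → [-18, -24, -30, -36, -42, -48, -54, -60, -66]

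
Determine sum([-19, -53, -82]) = -154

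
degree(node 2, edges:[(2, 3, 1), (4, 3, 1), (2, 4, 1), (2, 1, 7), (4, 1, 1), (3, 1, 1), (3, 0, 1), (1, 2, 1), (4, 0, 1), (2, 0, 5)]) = incident: (2,3), (2,4), (2,1), (1,2), (2,0)
= 5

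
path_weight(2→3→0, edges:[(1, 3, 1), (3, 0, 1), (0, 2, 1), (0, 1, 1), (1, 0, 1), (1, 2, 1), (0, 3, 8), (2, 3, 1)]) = w(2→3)=1 + w(3→0)=1
= 2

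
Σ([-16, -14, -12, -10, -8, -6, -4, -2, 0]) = (-16) + (-14) + (-12) + (-10) + (-8) + (-6) + (-4) + (-2) + 0
= -72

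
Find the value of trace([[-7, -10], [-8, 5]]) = diagonal: (-7) + 5
= -2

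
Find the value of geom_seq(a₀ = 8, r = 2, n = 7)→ [8, 16, 32, 64, 128, 256, 512]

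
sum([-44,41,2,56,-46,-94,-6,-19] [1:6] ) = -41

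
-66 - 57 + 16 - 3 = -110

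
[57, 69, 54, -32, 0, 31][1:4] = [69, 54, -32]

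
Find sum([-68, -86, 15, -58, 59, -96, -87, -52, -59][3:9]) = -293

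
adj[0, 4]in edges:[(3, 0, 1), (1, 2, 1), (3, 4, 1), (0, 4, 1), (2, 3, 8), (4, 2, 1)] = 1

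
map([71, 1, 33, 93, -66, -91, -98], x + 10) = 71+10=81, 1+10=11, 33+10=43, 93+10=103, -66+10=-56, -91+10=-81, -98+10=-88
= [81, 11, 43, 103, -56, -81, -88]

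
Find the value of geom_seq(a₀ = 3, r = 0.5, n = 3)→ a_0 = 3*0.5^0 = 3.0
a_1 = 3*0.5^1 = 1.5
a_2 = 3*0.5^2 = 0.75
= [3.0, 1.5, 0.75]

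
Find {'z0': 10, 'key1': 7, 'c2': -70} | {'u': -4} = {'z0': 10, 'key1': 7, 'c2': -70, 'u': -4}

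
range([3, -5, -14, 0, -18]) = 21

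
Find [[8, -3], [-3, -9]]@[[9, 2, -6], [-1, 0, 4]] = [[75, 16, -60], [-18, -6, -18]]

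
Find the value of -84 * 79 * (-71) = 471156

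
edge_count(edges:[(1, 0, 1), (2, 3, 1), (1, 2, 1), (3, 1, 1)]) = 4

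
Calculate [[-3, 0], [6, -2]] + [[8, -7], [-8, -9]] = [[5, -7], [-2, -11]]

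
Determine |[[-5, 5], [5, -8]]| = 15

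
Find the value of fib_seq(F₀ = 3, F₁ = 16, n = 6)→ [3, 16, 19, 35, 54, 89]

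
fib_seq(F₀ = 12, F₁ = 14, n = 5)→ F_2 = F_1 + F_0 = 26
F_3 = F_2 + F_1 = 40
F_4 = F_3 + F_2 = 66
= [12, 14, 26, 40, 66]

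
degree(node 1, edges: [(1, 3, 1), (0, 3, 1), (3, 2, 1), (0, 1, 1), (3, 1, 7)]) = 3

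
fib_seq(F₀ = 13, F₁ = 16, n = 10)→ F_2 = F_1 + F_0 = 29
F_3 = F_2 + F_1 = 45
F_4 = F_3 + F_2 = 74
...
= [13, 16, 29, 45, 74, 119, 193, 312, 505, 817]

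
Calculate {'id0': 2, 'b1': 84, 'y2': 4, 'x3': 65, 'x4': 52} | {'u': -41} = {'id0': 2, 'b1': 84, 'y2': 4, 'x3': 65, 'x4': 52, 'u': -41}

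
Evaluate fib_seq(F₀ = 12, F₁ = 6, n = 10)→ F_2 = F_1 + F_0 = 18
F_3 = F_2 + F_1 = 24
F_4 = F_3 + F_2 = 42
...
= [12, 6, 18, 24, 42, 66, 108, 174, 282, 456]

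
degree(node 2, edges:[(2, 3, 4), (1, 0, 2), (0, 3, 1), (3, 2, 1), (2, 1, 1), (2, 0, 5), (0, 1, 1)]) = incident: (2,3), (3,2), (2,1), (2,0)
= 4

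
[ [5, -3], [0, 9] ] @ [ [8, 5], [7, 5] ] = [[19, 10], [63, 45]]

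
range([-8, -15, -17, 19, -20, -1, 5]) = 39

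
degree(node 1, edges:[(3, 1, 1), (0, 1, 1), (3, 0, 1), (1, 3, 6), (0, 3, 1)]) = incident: (3,1), (0,1), (1,3)
= 3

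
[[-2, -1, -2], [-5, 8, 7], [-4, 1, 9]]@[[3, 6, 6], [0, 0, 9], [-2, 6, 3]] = C[0][0] = (-2)*(3) + (-1)*(0) + (-2)*(-2) = -2
C[0][1] = (-2)*(6) + (-1)*(0) + (-2)*(6) = -24
C[0][2] = (-2)*(6) + (-1)*(9) + (-2)*(3) = -27
C[1][0] = (-5)*(3) + (8)*(0) + (7)*(-2) = -29
C[1][1] = (-5)*(6) + (8)*(0) + (7)*(6) = 12
C[1][2] = (-5)*(6) + (8)*(9) + (7)*(3) = 63
... (3 more cells)
= [[-2, -24, -27], [-29, 12, 63], [-30, 30, 12]]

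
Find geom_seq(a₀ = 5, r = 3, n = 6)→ [5, 15, 45, 135, 405, 1215]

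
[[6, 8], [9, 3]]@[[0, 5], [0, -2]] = C[0][0] = (6)*(0) + (8)*(0) = 0
C[0][1] = (6)*(5) + (8)*(-2) = 14
C[1][0] = (9)*(0) + (3)*(0) = 0
C[1][1] = (9)*(5) + (3)*(-2) = 39
= [[0, 14], [0, 39]]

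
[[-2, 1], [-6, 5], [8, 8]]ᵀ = [[-2, -6, 8], [1, 5, 8]]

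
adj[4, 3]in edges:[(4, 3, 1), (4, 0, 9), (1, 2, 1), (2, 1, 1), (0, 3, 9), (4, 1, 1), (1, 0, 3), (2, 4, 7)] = 1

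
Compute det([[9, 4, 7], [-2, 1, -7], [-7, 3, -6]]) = (1)*(9)*det([[1, -7], [3, -6]]) + (-1)*(4)*det([[-2, -7], [-7, -6]]) + (1)*(7)*det([[-2, 1], [-7, 3]])
= 135 + 148 + 7
= 290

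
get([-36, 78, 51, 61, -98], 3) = 61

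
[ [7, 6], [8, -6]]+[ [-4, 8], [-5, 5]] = [[3, 14], [3, -1]]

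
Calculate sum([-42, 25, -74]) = -91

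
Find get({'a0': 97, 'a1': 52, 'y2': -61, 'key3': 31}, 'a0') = 97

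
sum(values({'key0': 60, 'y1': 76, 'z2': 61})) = 197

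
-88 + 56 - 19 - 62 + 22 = -91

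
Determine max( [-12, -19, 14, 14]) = 14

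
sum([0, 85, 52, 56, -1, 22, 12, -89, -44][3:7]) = 89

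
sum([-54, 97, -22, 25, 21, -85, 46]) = 28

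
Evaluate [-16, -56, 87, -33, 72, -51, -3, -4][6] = -3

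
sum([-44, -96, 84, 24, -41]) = -73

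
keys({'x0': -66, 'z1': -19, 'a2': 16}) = ['x0', 'z1', 'a2']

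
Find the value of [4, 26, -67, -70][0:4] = [4, 26, -67, -70]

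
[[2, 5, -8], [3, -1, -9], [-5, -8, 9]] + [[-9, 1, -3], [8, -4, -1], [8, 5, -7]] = [[-7, 6, -11], [11, -5, -10], [3, -3, 2]]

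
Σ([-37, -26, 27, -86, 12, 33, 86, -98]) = -89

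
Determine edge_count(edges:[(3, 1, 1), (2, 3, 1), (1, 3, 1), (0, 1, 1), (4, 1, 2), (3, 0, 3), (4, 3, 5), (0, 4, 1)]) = 8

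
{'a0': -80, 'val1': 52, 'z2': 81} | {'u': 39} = {'a0': -80, 'val1': 52, 'z2': 81, 'u': 39}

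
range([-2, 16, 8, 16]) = 18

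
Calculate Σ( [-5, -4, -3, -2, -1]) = (-5) + (-4) + (-3) + (-2) + (-1)
= -15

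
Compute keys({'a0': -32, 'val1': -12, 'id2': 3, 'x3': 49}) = ['a0', 'val1', 'id2', 'x3']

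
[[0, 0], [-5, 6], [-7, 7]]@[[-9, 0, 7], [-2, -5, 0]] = C[0][0] = (0)*(-9) + (0)*(-2) = 0
C[0][1] = (0)*(0) + (0)*(-5) = 0
C[0][2] = (0)*(7) + (0)*(0) = 0
C[1][0] = (-5)*(-9) + (6)*(-2) = 33
C[1][1] = (-5)*(0) + (6)*(-5) = -30
C[1][2] = (-5)*(7) + (6)*(0) = -35
... (3 more cells)
= [[0, 0, 0], [33, -30, -35], [49, -35, -49]]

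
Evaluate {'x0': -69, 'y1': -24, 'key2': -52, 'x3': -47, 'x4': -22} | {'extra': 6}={'x0': -69, 'y1': -24, 'key2': -52, 'x3': -47, 'x4': -22, 'extra': 6}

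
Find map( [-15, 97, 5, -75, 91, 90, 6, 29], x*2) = -15*2=-30, 97*2=194, 5*2=10, -75*2=-150, 91*2=182, 90*2=180, 6*2=12, 29*2=58
= [-30, 194, 10, -150, 182, 180, 12, 58]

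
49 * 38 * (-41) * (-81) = 6183702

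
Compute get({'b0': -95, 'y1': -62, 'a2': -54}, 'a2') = -54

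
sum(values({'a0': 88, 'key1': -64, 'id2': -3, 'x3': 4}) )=88 + (-64) + (-3) + 4
= 25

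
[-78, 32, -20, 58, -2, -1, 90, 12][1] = 32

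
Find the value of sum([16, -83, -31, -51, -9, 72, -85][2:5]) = slice → [-31, -51, -9]
(-31) + (-51) + (-9)
= -91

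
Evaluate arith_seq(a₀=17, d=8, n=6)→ [17, 25, 33, 41, 49, 57]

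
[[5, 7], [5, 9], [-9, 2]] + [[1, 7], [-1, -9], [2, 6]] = [[6, 14], [4, 0], [-7, 8]]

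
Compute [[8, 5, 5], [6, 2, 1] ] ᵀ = [[8, 6], [5, 2], [5, 1]]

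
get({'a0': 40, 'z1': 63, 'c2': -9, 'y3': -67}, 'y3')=-67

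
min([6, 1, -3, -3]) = -3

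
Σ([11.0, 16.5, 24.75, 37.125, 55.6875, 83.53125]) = 228.59375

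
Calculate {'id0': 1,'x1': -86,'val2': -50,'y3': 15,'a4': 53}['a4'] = 53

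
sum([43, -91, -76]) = -124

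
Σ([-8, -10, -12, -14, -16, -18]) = -78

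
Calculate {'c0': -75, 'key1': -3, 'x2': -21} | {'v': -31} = {'c0': -75, 'key1': -3, 'x2': -21, 'v': -31}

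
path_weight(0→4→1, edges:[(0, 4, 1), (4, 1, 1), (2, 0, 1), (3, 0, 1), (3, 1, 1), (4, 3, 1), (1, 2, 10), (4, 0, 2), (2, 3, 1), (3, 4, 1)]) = 2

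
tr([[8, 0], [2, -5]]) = diagonal: 8 + (-5)
= 3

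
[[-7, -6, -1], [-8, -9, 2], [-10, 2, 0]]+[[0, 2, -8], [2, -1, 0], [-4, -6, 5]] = [[-7, -4, -9], [-6, -10, 2], [-14, -4, 5]]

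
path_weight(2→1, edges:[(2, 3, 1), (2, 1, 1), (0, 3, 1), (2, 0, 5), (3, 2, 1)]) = w(2→1)=1
= 1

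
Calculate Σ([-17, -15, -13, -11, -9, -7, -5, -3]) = (-17) + (-15) + (-13) + (-11) + (-9) + (-7) + (-5) + (-3)
= -80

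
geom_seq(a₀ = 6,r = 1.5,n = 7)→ a_0 = 6*1.5^0 = 6.0
a_1 = 6*1.5^1 = 9.0
a_2 = 6*1.5^2 = 13.5
...
= [6.0, 9.0, 13.5, 20.25, 30.375, 45.5625, 68.34375]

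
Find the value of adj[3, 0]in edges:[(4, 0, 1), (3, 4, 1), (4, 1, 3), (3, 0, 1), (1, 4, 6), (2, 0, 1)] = 1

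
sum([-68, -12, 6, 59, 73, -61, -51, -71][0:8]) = -125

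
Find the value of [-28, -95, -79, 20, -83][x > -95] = keep x where x > -95: -28✓, -95✗, -79✓, 20✓, -83✓
= [-28, -79, 20, -83]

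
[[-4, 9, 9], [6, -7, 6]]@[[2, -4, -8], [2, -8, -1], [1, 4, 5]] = C[0][0] = (-4)*(2) + (9)*(2) + (9)*(1) = 19
C[0][1] = (-4)*(-4) + (9)*(-8) + (9)*(4) = -20
C[0][2] = (-4)*(-8) + (9)*(-1) + (9)*(5) = 68
C[1][0] = (6)*(2) + (-7)*(2) + (6)*(1) = 4
C[1][1] = (6)*(-4) + (-7)*(-8) + (6)*(4) = 56
C[1][2] = (6)*(-8) + (-7)*(-1) + (6)*(5) = -11
= [[19, -20, 68], [4, 56, -11]]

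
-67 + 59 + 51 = 43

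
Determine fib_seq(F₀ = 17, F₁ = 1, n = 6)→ [17, 1, 18, 19, 37, 56]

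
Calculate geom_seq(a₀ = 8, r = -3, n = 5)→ a_0 = 8*(-3)^0 = 8
a_1 = 8*(-3)^1 = -24
a_2 = 8*(-3)^2 = 72
...
= [8, -24, 72, -216, 648]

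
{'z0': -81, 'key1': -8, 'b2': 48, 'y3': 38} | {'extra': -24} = {'z0': -81, 'key1': -8, 'b2': 48, 'y3': 38, 'extra': -24}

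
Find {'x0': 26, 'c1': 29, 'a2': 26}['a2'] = 26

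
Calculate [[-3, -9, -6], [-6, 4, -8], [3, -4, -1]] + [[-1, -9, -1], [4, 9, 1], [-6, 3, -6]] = [[-4, -18, -7], [-2, 13, -7], [-3, -1, -7]]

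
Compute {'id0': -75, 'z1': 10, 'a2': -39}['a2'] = -39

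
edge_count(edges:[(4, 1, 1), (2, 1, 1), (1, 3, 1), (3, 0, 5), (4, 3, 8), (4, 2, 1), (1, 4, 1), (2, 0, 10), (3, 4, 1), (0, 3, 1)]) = 10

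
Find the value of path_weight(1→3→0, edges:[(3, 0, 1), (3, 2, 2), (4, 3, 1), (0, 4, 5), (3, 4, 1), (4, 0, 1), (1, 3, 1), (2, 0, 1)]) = 2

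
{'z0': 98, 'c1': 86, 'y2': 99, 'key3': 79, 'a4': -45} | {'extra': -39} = {'z0': 98, 'c1': 86, 'y2': 99, 'key3': 79, 'a4': -45, 'extra': -39}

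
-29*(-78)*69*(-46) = -7179588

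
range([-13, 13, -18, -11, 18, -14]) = 36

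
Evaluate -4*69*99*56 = -1530144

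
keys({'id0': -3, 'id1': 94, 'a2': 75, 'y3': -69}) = ['id0', 'id1', 'a2', 'y3']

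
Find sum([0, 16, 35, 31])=82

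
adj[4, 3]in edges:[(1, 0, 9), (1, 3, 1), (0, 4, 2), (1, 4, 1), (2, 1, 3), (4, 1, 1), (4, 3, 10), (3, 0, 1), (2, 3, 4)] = 10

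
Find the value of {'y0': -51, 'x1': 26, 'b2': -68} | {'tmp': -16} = {'y0': -51, 'x1': 26, 'b2': -68, 'tmp': -16}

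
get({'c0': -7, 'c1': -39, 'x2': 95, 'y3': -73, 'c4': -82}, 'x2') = 95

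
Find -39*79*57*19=-3336723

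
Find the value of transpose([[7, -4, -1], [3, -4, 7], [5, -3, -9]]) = [[7, 3, 5], [-4, -4, -3], [-1, 7, -9]]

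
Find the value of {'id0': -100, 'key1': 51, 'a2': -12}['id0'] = -100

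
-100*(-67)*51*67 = 22893900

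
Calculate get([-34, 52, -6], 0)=-34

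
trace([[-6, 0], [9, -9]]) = diagonal: (-6) + (-9)
= -15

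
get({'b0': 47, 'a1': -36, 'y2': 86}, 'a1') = -36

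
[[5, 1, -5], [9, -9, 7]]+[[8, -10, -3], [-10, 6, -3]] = [[13, -9, -8], [-1, -3, 4]]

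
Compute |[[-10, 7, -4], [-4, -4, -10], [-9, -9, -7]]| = (1)*(-10)*det([[-4, -10], [-9, -7]]) + (-1)*(7)*det([[-4, -10], [-9, -7]]) + (1)*(-4)*det([[-4, -4], [-9, -9]])
= 620 + 434 + 0
= 1054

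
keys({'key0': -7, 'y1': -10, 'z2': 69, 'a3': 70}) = ['key0', 'y1', 'z2', 'a3']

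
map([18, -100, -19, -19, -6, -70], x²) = (18)²=324, (-100)²=10000, (-19)²=361, (-19)²=361, (-6)²=36, (-70)²=4900
= [324, 10000, 361, 361, 36, 4900]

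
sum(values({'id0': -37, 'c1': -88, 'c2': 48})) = -77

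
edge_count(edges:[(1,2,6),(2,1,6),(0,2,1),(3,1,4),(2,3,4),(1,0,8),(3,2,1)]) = 7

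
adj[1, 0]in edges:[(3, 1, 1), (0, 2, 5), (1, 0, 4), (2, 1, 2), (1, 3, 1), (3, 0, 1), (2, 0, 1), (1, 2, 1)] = 4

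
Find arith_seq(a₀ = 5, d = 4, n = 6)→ [5, 9, 13, 17, 21, 25]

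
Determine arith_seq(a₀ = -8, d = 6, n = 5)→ a_0 = -8 + 0*6 = -8
a_1 = -8 + 1*6 = -2
a_2 = -8 + 2*6 = 4
...
= [-8, -2, 4, 10, 16]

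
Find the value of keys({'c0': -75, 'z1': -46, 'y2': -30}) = ['c0', 'z1', 'y2']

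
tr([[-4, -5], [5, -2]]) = -6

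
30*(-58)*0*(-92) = 0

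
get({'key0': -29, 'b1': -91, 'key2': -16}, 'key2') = -16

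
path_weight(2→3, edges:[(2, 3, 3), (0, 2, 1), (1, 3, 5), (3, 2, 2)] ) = w(2→3)=3
= 3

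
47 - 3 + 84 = 128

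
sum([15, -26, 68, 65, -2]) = 120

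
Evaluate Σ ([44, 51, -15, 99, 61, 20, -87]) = 44 + 51 + (-15) + 99 + 61 + 20 + (-87)
= 173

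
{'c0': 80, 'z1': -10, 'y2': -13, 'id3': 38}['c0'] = 80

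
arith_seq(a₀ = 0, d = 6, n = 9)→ a_0 = 0 + 0*6 = 0
a_1 = 0 + 1*6 = 6
a_2 = 0 + 2*6 = 12
...
= [0, 6, 12, 18, 24, 30, 36, 42, 48]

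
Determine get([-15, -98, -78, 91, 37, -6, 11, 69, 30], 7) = 69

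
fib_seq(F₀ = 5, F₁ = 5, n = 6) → [5, 5, 10, 15, 25, 40]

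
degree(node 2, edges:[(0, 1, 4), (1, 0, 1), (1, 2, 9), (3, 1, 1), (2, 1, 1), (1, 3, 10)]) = 2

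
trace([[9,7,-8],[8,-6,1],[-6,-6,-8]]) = -5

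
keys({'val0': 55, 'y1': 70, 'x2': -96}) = ['val0', 'y1', 'x2']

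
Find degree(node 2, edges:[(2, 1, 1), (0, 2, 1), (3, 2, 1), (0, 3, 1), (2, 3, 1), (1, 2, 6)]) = incident: (2,1), (0,2), (3,2), (2,3), (1,2)
= 5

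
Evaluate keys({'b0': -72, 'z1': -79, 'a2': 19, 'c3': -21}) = ['b0', 'z1', 'a2', 'c3']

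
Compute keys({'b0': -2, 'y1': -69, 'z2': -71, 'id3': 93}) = ['b0', 'y1', 'z2', 'id3']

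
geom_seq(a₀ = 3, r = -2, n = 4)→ [3, -6, 12, -24]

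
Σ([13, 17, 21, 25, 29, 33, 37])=175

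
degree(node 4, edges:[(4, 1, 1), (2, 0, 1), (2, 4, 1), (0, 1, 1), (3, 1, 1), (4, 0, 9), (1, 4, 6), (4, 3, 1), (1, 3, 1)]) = incident: (4,1), (2,4), (4,0), (1,4), (4,3)
= 5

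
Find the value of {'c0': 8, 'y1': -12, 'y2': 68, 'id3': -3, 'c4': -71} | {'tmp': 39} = {'c0': 8, 'y1': -12, 'y2': 68, 'id3': -3, 'c4': -71, 'tmp': 39}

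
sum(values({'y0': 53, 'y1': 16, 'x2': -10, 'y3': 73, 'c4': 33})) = 165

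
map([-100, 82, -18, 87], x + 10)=-100+10=-90, 82+10=92, -18+10=-8, 87+10=97
= [-90, 92, -8, 97]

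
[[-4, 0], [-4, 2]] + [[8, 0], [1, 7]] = [[4, 0], [-3, 9]]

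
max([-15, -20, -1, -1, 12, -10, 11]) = 12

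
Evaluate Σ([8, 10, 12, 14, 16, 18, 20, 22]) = 8 + 10 + 12 + 14 + 16 + 18 + 20 + 22
= 120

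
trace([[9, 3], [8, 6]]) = 15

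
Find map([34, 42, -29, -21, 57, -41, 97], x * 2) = [68, 84, -58, -42, 114, -82, 194]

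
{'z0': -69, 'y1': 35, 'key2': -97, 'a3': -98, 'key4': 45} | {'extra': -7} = {'z0': -69, 'y1': 35, 'key2': -97, 'a3': -98, 'key4': 45, 'extra': -7}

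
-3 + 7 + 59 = 63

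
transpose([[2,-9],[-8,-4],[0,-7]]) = [[2, -8, 0], [-9, -4, -7]]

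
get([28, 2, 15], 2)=15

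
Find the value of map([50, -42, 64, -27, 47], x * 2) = 50*2=100, -42*2=-84, 64*2=128, -27*2=-54, 47*2=94
= [100, -84, 128, -54, 94]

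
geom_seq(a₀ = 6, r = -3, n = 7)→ [6, -18, 54, -162, 486, -1458, 4374]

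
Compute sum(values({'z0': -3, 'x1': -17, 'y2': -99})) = (-3) + (-17) + (-99)
= -119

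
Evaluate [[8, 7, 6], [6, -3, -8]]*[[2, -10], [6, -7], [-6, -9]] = C[0][0] = (8)*(2) + (7)*(6) + (6)*(-6) = 22
C[0][1] = (8)*(-10) + (7)*(-7) + (6)*(-9) = -183
C[1][0] = (6)*(2) + (-3)*(6) + (-8)*(-6) = 42
C[1][1] = (6)*(-10) + (-3)*(-7) + (-8)*(-9) = 33
= [[22, -183], [42, 33]]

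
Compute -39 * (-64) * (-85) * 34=-7213440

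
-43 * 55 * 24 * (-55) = 3121800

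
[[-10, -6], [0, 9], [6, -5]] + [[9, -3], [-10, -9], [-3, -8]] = [[-1, -9], [-10, 0], [3, -13]]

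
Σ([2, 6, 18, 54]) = 80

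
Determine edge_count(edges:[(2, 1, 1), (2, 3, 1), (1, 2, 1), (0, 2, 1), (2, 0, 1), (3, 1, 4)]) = 6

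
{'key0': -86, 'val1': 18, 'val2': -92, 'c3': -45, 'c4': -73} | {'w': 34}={'key0': -86, 'val1': 18, 'val2': -92, 'c3': -45, 'c4': -73, 'w': 34}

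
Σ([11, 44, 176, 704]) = 11 + 44 + 176 + 704
= 935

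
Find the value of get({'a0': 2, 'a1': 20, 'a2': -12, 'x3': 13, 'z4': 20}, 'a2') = -12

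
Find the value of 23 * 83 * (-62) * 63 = -7456554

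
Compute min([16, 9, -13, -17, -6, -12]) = -17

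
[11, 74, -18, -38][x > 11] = keep x where x > 11: 11✗, 74✓, -18✗, -38✗
= [74]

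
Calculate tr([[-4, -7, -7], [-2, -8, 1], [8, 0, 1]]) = diagonal: (-4) + (-8) + 1
= -11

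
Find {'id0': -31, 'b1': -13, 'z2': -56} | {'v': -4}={'id0': -31, 'b1': -13, 'z2': -56, 'v': -4}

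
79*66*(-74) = -385836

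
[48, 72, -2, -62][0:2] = [48, 72]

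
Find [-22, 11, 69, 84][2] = 69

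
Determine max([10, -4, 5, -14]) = 10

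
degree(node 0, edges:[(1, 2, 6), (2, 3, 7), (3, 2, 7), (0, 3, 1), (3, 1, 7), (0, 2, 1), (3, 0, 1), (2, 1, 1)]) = incident: (0,3), (0,2), (3,0)
= 3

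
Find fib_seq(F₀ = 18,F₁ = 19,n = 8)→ F_2 = F_1 + F_0 = 37
F_3 = F_2 + F_1 = 56
F_4 = F_3 + F_2 = 93
...
= [18, 19, 37, 56, 93, 149, 242, 391]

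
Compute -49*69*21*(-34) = 2414034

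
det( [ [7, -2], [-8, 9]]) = (7)*(9) - (-2)*(-8)
= 47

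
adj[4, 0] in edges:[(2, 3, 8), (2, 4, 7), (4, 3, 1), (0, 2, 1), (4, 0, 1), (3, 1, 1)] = 1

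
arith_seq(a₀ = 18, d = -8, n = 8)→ a_0 = 18 + 0*-8 = 18
a_1 = 18 + 1*-8 = 10
a_2 = 18 + 2*-8 = 2
...
= [18, 10, 2, -6, -14, -22, -30, -38]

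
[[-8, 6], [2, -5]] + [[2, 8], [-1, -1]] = [[-6, 14], [1, -6]]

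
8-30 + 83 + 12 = 73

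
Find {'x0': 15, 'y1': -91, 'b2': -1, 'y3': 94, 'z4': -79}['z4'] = -79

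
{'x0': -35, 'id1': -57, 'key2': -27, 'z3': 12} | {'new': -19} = {'x0': -35, 'id1': -57, 'key2': -27, 'z3': 12, 'new': -19}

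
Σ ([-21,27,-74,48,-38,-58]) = -116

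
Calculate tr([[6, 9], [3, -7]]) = diagonal: 6 + (-7)
= -1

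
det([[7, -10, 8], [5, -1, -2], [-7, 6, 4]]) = (1)*(7)*det([[-1, -2], [6, 4]]) + (-1)*(-10)*det([[5, -2], [-7, 4]]) + (1)*(8)*det([[5, -1], [-7, 6]])
= 56 + 60 + 184
= 300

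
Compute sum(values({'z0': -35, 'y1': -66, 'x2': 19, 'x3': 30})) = (-35) + (-66) + 19 + 30
= -52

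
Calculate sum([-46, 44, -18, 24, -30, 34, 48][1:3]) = slice → [44, -18]
44 + (-18)
= 26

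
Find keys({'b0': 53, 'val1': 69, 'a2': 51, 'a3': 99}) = ['b0', 'val1', 'a2', 'a3']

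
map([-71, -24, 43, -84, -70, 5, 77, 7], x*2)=[-142, -48, 86, -168, -140, 10, 154, 14]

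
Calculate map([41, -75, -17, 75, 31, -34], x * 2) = 41*2=82, -75*2=-150, -17*2=-34, 75*2=150, 31*2=62, -34*2=-68
= [82, -150, -34, 150, 62, -68]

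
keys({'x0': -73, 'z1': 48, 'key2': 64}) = ['x0', 'z1', 'key2']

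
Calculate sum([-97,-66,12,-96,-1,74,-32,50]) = (-97) + (-66) + 12 + (-96) + (-1) + 74 + (-32) + 50
= -156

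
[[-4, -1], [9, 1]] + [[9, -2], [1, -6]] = [[5, -3], [10, -5]]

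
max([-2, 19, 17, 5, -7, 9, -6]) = 19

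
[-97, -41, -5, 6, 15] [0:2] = [-97, -41]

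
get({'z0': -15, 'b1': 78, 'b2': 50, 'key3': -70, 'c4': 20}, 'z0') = -15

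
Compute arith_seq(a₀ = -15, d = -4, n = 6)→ [-15, -19, -23, -27, -31, -35]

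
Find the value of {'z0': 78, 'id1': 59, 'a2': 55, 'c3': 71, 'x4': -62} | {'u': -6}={'z0': 78, 'id1': 59, 'a2': 55, 'c3': 71, 'x4': -62, 'u': -6}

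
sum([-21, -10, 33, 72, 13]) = (-21) + (-10) + 33 + 72 + 13
= 87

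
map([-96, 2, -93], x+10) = -96+10=-86, 2+10=12, -93+10=-83
= [-86, 12, -83]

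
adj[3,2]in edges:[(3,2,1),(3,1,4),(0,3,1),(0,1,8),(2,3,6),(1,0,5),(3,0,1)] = 1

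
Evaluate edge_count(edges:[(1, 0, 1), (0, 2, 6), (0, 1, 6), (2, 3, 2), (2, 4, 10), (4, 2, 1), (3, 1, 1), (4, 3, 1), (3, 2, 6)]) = 9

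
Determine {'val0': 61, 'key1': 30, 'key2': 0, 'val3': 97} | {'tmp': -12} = {'val0': 61, 'key1': 30, 'key2': 0, 'val3': 97, 'tmp': -12}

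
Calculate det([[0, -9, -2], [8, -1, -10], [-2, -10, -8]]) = -592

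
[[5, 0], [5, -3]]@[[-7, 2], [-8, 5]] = [[-35, 10], [-11, -5]]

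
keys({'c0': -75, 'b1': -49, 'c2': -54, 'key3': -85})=['c0', 'b1', 'c2', 'key3']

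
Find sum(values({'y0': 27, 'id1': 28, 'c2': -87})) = -32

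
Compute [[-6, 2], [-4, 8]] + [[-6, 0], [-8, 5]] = [[-12, 2], [-12, 13]]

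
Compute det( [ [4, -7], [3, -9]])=-15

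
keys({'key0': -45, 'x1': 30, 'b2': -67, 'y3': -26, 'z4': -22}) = ['key0', 'x1', 'b2', 'y3', 'z4']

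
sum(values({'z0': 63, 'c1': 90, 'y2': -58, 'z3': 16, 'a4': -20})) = 63 + 90 + (-58) + 16 + (-20)
= 91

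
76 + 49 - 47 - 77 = 1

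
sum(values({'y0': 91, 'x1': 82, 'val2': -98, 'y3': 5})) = 80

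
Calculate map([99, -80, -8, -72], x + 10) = [109, -70, 2, -62]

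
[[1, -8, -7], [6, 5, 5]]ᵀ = [[1, 6], [-8, 5], [-7, 5]]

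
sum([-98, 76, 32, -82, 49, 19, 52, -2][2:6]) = slice → [32, -82, 49, 19]
32 + (-82) + 49 + 19
= 18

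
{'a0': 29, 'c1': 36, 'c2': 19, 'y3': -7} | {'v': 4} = {'a0': 29, 'c1': 36, 'c2': 19, 'y3': -7, 'v': 4}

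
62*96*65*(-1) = -386880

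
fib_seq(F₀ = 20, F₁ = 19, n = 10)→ F_2 = F_1 + F_0 = 39
F_3 = F_2 + F_1 = 58
F_4 = F_3 + F_2 = 97
...
= [20, 19, 39, 58, 97, 155, 252, 407, 659, 1066]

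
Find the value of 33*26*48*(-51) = -2100384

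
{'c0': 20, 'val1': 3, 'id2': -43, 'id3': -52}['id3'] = -52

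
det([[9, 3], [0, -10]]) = (9)*(-10) - (3)*(0)
= -90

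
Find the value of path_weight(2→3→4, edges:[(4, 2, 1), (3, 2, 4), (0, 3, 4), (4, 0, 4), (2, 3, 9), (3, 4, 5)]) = w(2→3)=9 + w(3→4)=5
= 14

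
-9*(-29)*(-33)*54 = -465102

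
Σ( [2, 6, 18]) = 26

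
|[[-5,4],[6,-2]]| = -14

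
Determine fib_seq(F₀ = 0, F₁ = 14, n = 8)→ F_2 = F_1 + F_0 = 14
F_3 = F_2 + F_1 = 28
F_4 = F_3 + F_2 = 42
...
= [0, 14, 14, 28, 42, 70, 112, 182]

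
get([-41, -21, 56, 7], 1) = -21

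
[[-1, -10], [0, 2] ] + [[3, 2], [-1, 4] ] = [[2, -8], [-1, 6]]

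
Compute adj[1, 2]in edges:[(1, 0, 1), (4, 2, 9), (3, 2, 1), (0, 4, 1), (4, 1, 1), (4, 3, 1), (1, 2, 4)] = 4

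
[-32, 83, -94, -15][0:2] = [-32, 83]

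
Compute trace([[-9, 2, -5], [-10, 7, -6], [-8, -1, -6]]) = diagonal: (-9) + 7 + (-6)
= -8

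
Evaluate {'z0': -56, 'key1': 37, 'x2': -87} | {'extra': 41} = {'z0': -56, 'key1': 37, 'x2': -87, 'extra': 41}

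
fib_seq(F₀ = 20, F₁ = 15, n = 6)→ F_2 = F_1 + F_0 = 35
F_3 = F_2 + F_1 = 50
F_4 = F_3 + F_2 = 85
...
= [20, 15, 35, 50, 85, 135]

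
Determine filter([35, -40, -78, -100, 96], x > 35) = keep x where x > 35: 35✗, -40✗, -78✗, -100✗, 96✓
= [96]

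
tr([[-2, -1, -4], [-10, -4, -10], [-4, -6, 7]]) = 1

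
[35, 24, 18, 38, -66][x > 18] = [35, 24, 38]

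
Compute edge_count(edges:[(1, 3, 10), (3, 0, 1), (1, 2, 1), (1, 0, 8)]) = 4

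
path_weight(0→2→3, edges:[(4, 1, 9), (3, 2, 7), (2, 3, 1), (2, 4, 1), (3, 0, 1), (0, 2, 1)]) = 2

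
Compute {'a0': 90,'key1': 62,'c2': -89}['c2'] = -89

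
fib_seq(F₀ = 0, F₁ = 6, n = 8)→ F_2 = F_1 + F_0 = 6
F_3 = F_2 + F_1 = 12
F_4 = F_3 + F_2 = 18
...
= [0, 6, 6, 12, 18, 30, 48, 78]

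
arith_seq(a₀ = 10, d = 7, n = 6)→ a_0 = 10 + 0*7 = 10
a_1 = 10 + 1*7 = 17
a_2 = 10 + 2*7 = 24
...
= [10, 17, 24, 31, 38, 45]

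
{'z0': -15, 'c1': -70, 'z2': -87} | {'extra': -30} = {'z0': -15, 'c1': -70, 'z2': -87, 'extra': -30}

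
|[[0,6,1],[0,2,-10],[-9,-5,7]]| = 558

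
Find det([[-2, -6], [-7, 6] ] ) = (-2)*(6) - (-6)*(-7)
= -54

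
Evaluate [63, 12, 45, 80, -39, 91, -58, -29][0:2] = [63, 12]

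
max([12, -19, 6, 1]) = 12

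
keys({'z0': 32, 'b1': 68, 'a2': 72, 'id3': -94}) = ['z0', 'b1', 'a2', 'id3']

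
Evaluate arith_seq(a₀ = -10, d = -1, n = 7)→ [-10, -11, -12, -13, -14, -15, -16]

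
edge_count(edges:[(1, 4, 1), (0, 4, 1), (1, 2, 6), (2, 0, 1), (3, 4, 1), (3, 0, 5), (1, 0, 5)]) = 7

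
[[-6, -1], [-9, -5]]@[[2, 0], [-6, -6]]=[[-6, 6], [12, 30]]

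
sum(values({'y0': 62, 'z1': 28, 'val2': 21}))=62 + 28 + 21
= 111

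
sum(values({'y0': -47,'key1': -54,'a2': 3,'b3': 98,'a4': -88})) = -88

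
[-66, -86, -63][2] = -63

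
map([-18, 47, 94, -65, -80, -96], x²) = (-18)²=324, (47)²=2209, (94)²=8836, (-65)²=4225, (-80)²=6400, (-96)²=9216
= [324, 2209, 8836, 4225, 6400, 9216]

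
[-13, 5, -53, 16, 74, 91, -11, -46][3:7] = [16, 74, 91, -11]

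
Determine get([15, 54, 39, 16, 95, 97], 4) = 95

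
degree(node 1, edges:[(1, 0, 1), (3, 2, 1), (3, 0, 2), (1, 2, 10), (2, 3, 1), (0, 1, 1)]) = 3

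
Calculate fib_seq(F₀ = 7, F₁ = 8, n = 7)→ [7, 8, 15, 23, 38, 61, 99]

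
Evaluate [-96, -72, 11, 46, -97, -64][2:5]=[11, 46, -97]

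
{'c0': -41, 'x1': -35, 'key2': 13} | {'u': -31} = {'c0': -41, 'x1': -35, 'key2': 13, 'u': -31}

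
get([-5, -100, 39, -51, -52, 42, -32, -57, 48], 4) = -52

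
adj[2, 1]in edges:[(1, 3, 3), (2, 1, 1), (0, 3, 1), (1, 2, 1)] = 1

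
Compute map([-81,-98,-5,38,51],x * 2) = [-162, -196, -10, 76, 102]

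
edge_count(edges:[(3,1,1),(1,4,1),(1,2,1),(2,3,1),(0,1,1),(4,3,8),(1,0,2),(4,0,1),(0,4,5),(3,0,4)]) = 10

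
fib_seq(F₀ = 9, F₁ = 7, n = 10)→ F_2 = F_1 + F_0 = 16
F_3 = F_2 + F_1 = 23
F_4 = F_3 + F_2 = 39
...
= [9, 7, 16, 23, 39, 62, 101, 163, 264, 427]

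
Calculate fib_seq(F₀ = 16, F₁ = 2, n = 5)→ F_2 = F_1 + F_0 = 18
F_3 = F_2 + F_1 = 20
F_4 = F_3 + F_2 = 38
= [16, 2, 18, 20, 38]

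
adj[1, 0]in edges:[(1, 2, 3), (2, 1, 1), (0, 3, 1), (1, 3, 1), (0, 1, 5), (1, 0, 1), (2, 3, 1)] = 1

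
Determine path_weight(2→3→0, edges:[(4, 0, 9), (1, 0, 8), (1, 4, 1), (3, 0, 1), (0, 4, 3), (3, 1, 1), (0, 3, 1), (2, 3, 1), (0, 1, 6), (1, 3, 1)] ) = w(2→3)=1 + w(3→0)=1
= 2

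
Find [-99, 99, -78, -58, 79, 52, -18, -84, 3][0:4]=[-99, 99, -78, -58]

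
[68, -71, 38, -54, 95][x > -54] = keep x where x > -54: 68✓, -71✗, 38✓, -54✗, 95✓
= [68, 38, 95]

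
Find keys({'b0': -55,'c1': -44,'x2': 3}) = ['b0', 'c1', 'x2']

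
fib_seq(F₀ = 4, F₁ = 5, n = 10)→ F_2 = F_1 + F_0 = 9
F_3 = F_2 + F_1 = 14
F_4 = F_3 + F_2 = 23
...
= [4, 5, 9, 14, 23, 37, 60, 97, 157, 254]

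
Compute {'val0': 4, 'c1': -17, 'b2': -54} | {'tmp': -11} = {'val0': 4, 'c1': -17, 'b2': -54, 'tmp': -11}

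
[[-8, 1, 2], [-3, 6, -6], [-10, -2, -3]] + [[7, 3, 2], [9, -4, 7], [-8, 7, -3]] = [[-1, 4, 4], [6, 2, 1], [-18, 5, -6]]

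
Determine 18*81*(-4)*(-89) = 519048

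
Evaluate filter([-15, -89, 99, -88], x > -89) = keep x where x > -89: -15✓, -89✗, 99✓, -88✓
= [-15, 99, -88]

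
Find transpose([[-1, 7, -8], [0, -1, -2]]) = [[-1, 0], [7, -1], [-8, -2]]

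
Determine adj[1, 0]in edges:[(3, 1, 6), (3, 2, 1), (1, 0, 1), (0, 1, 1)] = 1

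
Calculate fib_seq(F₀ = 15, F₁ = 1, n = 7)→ F_2 = F_1 + F_0 = 16
F_3 = F_2 + F_1 = 17
F_4 = F_3 + F_2 = 33
...
= [15, 1, 16, 17, 33, 50, 83]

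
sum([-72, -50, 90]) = -32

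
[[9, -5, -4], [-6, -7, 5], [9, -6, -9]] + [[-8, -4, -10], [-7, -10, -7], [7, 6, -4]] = [[1, -9, -14], [-13, -17, -2], [16, 0, -13]]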